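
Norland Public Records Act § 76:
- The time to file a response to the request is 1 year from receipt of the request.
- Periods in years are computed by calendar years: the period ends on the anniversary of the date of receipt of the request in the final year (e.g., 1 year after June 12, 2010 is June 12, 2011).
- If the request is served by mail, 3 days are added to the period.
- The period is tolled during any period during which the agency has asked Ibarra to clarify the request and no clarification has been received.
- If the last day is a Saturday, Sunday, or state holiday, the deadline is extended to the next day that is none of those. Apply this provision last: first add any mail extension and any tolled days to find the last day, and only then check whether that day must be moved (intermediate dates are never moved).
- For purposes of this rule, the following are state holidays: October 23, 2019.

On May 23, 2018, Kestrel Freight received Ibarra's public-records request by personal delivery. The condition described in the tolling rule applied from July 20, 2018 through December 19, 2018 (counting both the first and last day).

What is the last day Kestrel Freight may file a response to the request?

October 24, 2019

1 year after May 23, 2018 is May 23, 2019.
Service was not by mail, so no mail extension applies.
From July 20, 2018 through December 19, 2018 inclusive is 153 days; tolling adds 153 days: May 23, 2019 + 153 days = October 23, 2019.
October 23, 2019 is a listed holiday. The next qualifying day is October 24, 2019.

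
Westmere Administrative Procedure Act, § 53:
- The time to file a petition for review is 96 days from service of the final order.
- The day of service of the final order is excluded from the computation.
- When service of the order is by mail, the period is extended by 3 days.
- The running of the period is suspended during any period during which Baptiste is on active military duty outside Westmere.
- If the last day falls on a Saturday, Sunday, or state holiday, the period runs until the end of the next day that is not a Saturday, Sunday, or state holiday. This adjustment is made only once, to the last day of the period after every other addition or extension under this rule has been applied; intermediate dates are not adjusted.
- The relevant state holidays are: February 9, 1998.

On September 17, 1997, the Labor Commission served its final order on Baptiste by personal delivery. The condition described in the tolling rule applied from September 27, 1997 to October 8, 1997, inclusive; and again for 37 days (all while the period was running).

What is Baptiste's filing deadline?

February 10, 1998

96 days after September 17, 1997 is December 22, 1997.
Service was not by mail, so no mail extension applies.
From September 27, 1997 through October 8, 1997 inclusive is 12 days; tolling adds 12 days: December 22, 1997 + 12 days = January 3, 1998.
Tolling adds 37 days: January 3, 1998 + 37 days = February 9, 1998.
February 9, 1998 is a listed holiday. The next qualifying day is February 10, 1998.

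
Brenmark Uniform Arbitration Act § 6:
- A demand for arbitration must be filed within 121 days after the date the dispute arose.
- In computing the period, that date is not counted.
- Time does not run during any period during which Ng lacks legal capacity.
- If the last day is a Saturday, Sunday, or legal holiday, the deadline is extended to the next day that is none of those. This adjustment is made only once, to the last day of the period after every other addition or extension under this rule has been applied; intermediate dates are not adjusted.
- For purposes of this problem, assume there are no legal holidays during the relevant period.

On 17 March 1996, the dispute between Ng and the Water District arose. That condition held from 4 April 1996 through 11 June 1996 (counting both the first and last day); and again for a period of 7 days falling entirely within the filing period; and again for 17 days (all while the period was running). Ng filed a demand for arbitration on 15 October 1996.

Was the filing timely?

Yes

121 days after 17 March 1996 is July 16, 1996.
From April 4, 1996 through June 11, 1996 inclusive is 69 days; tolling adds 69 days: July 16, 1996 + 69 days = September 23, 1996.
Tolling adds 7 days: September 23, 1996 + 7 days = September 30, 1996.
Tolling adds 17 days: September 30, 1996 + 17 days = October 17, 1996.
October 17, 1996 is a Thursday and not a legal holiday, so no extension applies.
The deadline is October 17, 1996; the filing on October 15, 1996 is on or before that date.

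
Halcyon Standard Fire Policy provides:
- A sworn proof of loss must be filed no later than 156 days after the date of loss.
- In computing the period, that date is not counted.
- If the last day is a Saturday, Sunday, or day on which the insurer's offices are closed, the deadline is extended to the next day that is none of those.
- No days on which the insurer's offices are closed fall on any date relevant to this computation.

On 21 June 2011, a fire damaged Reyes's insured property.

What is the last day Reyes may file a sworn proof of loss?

November 24, 2011

156 days after 21 June 2011 is November 24, 2011.
November 24, 2011 is a Thursday and not a day on which the insurer's offices are closed, so no extension applies.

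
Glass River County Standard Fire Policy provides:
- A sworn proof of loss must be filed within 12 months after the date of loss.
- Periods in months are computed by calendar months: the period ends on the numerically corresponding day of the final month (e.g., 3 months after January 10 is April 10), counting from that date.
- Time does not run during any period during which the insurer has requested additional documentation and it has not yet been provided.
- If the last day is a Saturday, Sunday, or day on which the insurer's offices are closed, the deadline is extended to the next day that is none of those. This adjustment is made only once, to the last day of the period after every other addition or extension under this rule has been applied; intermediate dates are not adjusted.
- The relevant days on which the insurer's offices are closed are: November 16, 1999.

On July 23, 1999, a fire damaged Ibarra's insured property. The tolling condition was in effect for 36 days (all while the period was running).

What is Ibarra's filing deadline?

12 months after July 23, 1999 is July 23, 2000.
Tolling adds 36 days: July 23, 2000 + 36 days = August 28, 2000.
August 28, 2000 is a Monday and not a day on which the insurer's offices are closed, so no extension applies.

August 28, 2000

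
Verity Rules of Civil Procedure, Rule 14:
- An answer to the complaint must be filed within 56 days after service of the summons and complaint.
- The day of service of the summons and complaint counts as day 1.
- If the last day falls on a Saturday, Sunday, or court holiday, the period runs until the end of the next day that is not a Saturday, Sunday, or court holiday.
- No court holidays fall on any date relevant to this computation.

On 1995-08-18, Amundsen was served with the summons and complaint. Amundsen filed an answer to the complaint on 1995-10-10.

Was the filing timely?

Yes

Counting 1995-08-18 as day 1, day 56 is October 12, 1995.
October 12, 1995 is a Thursday and not a court holiday, so no extension applies.
The deadline is October 12, 1995; the filing on October 10, 1995 is on or before that date.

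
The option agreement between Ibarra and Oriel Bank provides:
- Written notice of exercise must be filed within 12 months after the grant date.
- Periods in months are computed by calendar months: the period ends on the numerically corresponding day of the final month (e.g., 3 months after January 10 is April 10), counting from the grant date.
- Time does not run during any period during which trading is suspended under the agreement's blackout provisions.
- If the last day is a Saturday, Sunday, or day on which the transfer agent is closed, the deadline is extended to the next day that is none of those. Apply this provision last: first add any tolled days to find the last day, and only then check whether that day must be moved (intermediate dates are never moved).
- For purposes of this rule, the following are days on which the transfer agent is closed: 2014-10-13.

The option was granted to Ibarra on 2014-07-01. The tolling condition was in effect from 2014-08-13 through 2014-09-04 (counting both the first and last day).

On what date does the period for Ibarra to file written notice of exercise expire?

12 months after 2014-07-01 is July 1, 2015.
From August 13, 2014 through September 4, 2014 inclusive is 23 days; tolling adds 23 days: July 1, 2015 + 23 days = July 24, 2015.
July 24, 2015 is a Friday and not a day on which the transfer agent is closed, so no extension applies.

July 24, 2015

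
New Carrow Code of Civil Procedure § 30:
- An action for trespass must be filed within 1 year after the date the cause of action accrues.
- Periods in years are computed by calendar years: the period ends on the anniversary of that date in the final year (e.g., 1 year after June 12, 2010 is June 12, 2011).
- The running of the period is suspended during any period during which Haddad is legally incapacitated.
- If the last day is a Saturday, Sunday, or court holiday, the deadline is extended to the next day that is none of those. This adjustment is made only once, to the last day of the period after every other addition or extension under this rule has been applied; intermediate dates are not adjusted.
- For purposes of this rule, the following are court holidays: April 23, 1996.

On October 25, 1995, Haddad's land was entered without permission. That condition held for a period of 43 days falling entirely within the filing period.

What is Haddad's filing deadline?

1 year after October 25, 1995 is October 25, 1996.
Tolling adds 43 days: October 25, 1996 + 43 days = December 7, 1996.
December 7, 1996 is Saturday; December 8, 1996 is Sunday. The next qualifying day is December 9, 1996.

December 9, 1996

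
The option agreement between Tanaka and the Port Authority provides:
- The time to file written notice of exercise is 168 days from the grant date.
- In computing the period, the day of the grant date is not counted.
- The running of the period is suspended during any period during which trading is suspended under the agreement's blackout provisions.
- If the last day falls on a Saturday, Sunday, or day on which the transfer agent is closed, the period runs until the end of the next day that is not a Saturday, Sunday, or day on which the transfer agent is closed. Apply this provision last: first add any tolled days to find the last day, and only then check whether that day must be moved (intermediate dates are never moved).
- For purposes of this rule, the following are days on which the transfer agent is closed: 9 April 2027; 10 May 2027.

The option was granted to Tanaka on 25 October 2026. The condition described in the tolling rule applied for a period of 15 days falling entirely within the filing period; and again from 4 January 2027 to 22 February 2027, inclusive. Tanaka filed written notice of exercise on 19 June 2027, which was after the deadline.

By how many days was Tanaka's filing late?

4 days

168 days after 25 October 2026 is April 11, 2027.
Tolling adds 15 days: April 11, 2027 + 15 days = April 26, 2027.
From January 4, 2027 through February 22, 2027 inclusive is 50 days; tolling adds 50 days: April 26, 2027 + 50 days = June 15, 2027.
June 15, 2027 is a Tuesday and not a day on which the transfer agent is closed, so no extension applies.
The deadline is June 15, 2027; from June 15, 2027 to June 19, 2027 is 4 days.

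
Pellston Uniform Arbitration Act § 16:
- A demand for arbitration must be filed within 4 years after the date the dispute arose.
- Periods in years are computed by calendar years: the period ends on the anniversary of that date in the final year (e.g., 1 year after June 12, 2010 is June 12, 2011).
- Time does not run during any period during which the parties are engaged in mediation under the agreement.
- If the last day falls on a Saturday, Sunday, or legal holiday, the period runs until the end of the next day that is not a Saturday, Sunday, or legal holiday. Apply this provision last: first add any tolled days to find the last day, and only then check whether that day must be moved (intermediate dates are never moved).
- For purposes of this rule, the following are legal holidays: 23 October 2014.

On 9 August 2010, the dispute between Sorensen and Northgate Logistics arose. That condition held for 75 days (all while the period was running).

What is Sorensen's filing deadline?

October 24, 2014

4 years after 9 August 2010 is August 9, 2014.
Tolling adds 75 days: August 9, 2014 + 75 days = October 23, 2014.
October 23, 2014 is a listed holiday. The next qualifying day is October 24, 2014.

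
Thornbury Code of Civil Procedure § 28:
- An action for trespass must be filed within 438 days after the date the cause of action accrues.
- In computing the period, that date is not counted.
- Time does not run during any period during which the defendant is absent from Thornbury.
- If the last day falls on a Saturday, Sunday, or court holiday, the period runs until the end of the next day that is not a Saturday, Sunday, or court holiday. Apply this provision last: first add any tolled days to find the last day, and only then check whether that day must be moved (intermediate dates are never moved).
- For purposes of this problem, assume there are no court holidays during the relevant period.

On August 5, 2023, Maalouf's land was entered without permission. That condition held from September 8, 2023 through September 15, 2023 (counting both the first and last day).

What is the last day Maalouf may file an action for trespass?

October 24, 2024

438 days after August 5, 2023 is October 16, 2024.
From September 8, 2023 through September 15, 2023 inclusive is 8 days; tolling adds 8 days: October 16, 2024 + 8 days = October 24, 2024.
October 24, 2024 is a Thursday and not a court holiday, so no extension applies.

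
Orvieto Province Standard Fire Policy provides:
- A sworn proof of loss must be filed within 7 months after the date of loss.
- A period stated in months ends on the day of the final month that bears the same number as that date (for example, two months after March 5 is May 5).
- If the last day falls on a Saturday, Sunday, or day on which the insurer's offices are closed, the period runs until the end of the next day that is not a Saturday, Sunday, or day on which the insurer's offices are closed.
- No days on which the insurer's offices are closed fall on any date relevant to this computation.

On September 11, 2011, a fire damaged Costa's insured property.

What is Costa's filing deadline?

April 11, 2012

7 months after September 11, 2011 is April 11, 2012.
April 11, 2012 is a Wednesday and not a day on which the insurer's offices are closed, so no extension applies.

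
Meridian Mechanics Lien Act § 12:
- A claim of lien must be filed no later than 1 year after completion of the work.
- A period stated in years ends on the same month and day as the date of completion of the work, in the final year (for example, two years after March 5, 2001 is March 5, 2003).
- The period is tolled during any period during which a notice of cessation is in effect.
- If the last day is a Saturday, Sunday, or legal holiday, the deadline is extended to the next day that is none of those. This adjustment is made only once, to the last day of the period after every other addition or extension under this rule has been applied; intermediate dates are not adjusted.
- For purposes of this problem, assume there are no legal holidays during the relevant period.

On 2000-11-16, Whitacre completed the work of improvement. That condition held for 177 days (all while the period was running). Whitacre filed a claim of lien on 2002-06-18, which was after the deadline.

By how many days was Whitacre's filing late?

36 days

1 year after 2000-11-16 is November 16, 2001.
Tolling adds 177 days: November 16, 2001 + 177 days = May 12, 2002.
May 12, 2002 is Sunday. The next qualifying day is May 13, 2002.
The deadline is May 13, 2002; from May 13, 2002 to June 18, 2002 is 36 days.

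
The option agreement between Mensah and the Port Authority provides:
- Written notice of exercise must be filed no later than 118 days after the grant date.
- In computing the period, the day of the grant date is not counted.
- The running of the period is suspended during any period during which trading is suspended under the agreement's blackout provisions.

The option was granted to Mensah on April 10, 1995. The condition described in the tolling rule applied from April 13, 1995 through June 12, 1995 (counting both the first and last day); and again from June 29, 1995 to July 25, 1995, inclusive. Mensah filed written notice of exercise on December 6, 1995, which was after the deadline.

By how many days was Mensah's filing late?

118 days after April 10, 1995 is August 6, 1995.
From April 13, 1995 through June 12, 1995 inclusive is 61 days; tolling adds 61 days: August 6, 1995 + 61 days = October 6, 1995.
From June 29, 1995 through July 25, 1995 inclusive is 27 days; tolling adds 27 days: October 6, 1995 + 27 days = November 2, 1995.
The deadline is November 2, 1995; from November 2, 1995 to December 6, 1995 is 34 days.

34 days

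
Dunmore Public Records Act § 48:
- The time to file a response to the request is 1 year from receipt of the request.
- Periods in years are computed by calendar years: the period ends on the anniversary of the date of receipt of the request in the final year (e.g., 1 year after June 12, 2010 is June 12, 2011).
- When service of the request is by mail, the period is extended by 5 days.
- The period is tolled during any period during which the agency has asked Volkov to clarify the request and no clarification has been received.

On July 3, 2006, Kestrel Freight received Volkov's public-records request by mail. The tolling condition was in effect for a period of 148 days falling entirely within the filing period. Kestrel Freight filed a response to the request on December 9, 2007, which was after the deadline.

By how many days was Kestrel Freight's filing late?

1 year after July 3, 2006 is July 3, 2007.
Service was by mail, adding 5 days: July 3, 2007 + 5 days = July 8, 2007.
Tolling adds 148 days: July 8, 2007 + 148 days = December 3, 2007.
The deadline is December 3, 2007; from December 3, 2007 to December 9, 2007 is 6 days.

6 days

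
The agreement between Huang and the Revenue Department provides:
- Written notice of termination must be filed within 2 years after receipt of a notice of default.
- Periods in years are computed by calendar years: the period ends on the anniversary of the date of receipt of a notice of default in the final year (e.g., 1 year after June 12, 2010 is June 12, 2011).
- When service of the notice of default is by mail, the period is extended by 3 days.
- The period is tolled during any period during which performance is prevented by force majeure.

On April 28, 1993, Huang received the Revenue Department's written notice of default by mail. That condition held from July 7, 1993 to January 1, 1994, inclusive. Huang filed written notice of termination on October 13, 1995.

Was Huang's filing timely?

2 years after April 28, 1993 is April 28, 1995.
Service was by mail, adding 3 days: April 28, 1995 + 3 days = May 1, 1995.
From July 7, 1993 through January 1, 1994 inclusive is 179 days; tolling adds 179 days: May 1, 1995 + 179 days = October 27, 1995.
The deadline is October 27, 1995; the filing on October 13, 1995 is on or before that date.

Yes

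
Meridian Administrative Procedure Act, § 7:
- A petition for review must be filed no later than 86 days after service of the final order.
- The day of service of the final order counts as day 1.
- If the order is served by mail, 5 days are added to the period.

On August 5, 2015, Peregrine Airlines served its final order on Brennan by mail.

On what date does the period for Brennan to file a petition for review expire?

Counting August 5, 2015 as day 1, day 86 is October 29, 2015.
Service was by mail, adding 5 days: October 29, 2015 + 5 days = November 3, 2015.

November 3, 2015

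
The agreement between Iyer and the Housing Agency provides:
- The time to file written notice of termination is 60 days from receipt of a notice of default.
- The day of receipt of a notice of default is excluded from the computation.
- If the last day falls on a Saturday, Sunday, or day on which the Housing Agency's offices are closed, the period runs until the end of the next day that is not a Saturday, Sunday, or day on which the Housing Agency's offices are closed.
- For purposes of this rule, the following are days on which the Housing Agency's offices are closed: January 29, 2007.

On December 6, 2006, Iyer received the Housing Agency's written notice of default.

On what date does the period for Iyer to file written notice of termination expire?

February 5, 2007

60 days after December 6, 2006 is February 4, 2007.
February 4, 2007 is Sunday. The next qualifying day is February 5, 2007.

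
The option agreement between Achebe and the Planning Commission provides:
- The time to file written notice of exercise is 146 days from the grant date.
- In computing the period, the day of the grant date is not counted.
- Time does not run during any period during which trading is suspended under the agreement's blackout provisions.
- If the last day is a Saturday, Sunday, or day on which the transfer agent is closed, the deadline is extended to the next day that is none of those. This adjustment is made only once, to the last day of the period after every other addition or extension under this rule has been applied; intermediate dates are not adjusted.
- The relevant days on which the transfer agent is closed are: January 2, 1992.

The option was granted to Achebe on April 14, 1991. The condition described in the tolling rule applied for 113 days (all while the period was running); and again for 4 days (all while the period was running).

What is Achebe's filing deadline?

January 3, 1992

146 days after April 14, 1991 is September 7, 1991.
Tolling adds 113 days: September 7, 1991 + 113 days = December 29, 1991.
Tolling adds 4 days: December 29, 1991 + 4 days = January 2, 1992.
January 2, 1992 is a listed holiday. The next qualifying day is January 3, 1992.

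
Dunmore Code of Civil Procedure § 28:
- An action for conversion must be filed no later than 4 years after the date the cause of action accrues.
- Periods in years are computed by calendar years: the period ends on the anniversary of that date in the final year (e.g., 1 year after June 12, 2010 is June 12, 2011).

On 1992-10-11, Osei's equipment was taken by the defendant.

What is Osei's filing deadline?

4 years after 1992-10-11 is October 11, 1996.

October 11, 1996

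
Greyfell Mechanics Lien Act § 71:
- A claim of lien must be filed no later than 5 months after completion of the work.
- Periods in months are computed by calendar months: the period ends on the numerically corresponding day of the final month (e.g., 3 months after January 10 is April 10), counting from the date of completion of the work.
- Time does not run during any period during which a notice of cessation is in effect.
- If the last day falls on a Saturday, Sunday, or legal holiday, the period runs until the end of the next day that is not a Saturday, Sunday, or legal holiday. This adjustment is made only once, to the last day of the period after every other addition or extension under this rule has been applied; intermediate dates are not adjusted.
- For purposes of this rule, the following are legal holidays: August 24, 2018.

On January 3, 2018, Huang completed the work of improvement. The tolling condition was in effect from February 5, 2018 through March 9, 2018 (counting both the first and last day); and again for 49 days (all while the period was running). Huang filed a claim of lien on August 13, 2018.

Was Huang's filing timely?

5 months after January 3, 2018 is June 3, 2018.
From February 5, 2018 through March 9, 2018 inclusive is 33 days; tolling adds 33 days: June 3, 2018 + 33 days = July 6, 2018.
Tolling adds 49 days: July 6, 2018 + 49 days = August 24, 2018.
August 24, 2018 is a listed holiday; August 25, 2018 is Saturday; August 26, 2018 is Sunday. The next qualifying day is August 27, 2018.
The deadline is August 27, 2018; the filing on August 13, 2018 is on or before that date.

Yes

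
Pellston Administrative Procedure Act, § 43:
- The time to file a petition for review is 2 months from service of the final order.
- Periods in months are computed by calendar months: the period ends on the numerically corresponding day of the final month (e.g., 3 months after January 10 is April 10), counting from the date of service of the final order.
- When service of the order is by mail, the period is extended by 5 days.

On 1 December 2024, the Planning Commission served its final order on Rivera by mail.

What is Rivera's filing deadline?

2 months after 1 December 2024 is February 1, 2025.
Service was by mail, adding 5 days: February 1, 2025 + 5 days = February 6, 2025.

February 6, 2025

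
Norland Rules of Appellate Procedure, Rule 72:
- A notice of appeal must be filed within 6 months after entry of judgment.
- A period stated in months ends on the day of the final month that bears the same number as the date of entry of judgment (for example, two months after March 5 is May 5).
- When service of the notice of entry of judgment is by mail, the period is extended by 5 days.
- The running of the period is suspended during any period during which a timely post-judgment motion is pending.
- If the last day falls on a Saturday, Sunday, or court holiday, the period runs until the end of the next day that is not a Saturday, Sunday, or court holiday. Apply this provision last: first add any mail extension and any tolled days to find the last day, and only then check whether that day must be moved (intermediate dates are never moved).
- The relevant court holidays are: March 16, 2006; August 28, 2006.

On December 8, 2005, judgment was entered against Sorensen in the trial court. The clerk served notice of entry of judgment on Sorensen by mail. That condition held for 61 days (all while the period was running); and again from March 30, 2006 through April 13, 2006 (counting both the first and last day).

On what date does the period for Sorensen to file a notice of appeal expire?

August 29, 2006

6 months after December 8, 2005 is June 8, 2006.
Service was by mail, adding 5 days: June 8, 2006 + 5 days = June 13, 2006.
Tolling adds 61 days: June 13, 2006 + 61 days = August 13, 2006.
From March 30, 2006 through April 13, 2006 inclusive is 15 days; tolling adds 15 days: August 13, 2006 + 15 days = August 28, 2006.
August 28, 2006 is a listed holiday. The next qualifying day is August 29, 2006.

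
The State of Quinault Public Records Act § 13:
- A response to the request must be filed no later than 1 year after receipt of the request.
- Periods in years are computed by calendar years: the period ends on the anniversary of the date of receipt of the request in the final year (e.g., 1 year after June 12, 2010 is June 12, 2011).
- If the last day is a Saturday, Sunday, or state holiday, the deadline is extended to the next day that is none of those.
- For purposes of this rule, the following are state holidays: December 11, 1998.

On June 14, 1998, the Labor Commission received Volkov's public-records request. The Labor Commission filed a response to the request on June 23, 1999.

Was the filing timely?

No

1 year after June 14, 1998 is June 14, 1999.
June 14, 1999 is a Monday and not a state holiday, so no extension applies.
The deadline is June 14, 1999; the filing on June 23, 1999 is after that date.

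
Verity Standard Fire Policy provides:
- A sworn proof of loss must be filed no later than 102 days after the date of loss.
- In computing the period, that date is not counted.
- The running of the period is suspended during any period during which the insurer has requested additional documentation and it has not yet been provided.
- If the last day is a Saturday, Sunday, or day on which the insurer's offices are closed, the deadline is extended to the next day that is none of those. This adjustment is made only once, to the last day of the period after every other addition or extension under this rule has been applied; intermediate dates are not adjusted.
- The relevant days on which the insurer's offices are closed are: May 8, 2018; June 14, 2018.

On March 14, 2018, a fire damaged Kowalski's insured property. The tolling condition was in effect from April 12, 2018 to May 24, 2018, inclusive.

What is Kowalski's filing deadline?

102 days after March 14, 2018 is June 24, 2018.
From April 12, 2018 through May 24, 2018 inclusive is 43 days; tolling adds 43 days: June 24, 2018 + 43 days = August 6, 2018.
August 6, 2018 is a Monday and not a day on which the insurer's offices are closed, so no extension applies.

August 6, 2018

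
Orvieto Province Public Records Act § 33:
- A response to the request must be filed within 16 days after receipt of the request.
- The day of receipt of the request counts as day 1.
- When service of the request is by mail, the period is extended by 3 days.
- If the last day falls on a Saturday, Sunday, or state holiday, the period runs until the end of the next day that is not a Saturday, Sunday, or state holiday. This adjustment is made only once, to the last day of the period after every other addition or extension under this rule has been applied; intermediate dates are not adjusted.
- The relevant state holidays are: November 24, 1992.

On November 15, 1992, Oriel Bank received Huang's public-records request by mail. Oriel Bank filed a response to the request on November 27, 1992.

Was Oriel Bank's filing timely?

Counting November 15, 1992 as day 1, day 16 is November 30, 1992.
Service was by mail, adding 3 days: November 30, 1992 + 3 days = December 3, 1992.
December 3, 1992 is a Thursday and not a state holiday, so no extension applies.
The deadline is December 3, 1992; the filing on November 27, 1992 is on or before that date.

Yes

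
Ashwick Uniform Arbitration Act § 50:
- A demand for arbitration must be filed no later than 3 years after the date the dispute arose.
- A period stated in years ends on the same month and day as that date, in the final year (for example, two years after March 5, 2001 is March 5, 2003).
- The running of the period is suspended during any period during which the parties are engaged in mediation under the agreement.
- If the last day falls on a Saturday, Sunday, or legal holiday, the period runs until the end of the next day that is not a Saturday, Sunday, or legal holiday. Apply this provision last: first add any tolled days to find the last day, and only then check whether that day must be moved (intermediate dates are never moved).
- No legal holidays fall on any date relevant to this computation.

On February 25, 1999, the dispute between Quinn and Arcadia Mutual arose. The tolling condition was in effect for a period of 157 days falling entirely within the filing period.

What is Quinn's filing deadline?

August 1, 2002

3 years after February 25, 1999 is February 25, 2002.
Tolling adds 157 days: February 25, 2002 + 157 days = August 1, 2002.
August 1, 2002 is a Thursday and not a legal holiday, so no extension applies.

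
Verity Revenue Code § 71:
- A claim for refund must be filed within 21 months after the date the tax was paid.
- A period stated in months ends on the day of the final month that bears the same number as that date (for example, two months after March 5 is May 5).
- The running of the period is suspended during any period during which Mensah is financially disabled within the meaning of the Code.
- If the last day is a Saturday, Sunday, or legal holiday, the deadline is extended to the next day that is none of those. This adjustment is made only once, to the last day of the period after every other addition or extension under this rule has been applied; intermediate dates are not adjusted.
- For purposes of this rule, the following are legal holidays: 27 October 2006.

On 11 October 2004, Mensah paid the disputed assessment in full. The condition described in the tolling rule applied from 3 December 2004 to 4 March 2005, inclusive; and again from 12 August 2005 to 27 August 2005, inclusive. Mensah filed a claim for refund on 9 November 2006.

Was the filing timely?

21 months after 11 October 2004 is July 11, 2006.
From December 3, 2004 through March 4, 2005 inclusive is 92 days; tolling adds 92 days: July 11, 2006 + 92 days = October 11, 2006.
From August 12, 2005 through August 27, 2005 inclusive is 16 days; tolling adds 16 days: October 11, 2006 + 16 days = October 27, 2006.
October 27, 2006 is a listed holiday; October 28, 2006 is Saturday; October 29, 2006 is Sunday. The next qualifying day is October 30, 2006.
The deadline is October 30, 2006; the filing on November 9, 2006 is after that date.

No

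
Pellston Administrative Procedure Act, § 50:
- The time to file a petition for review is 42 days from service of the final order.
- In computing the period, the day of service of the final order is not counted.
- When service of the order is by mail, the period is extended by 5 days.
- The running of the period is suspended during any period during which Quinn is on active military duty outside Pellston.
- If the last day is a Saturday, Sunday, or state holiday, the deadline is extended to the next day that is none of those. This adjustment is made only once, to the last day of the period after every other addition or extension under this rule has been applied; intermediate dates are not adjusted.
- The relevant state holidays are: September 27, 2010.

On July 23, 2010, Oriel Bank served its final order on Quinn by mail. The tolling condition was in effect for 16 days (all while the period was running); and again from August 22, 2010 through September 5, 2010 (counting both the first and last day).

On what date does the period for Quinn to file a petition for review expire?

October 11, 2010

42 days after July 23, 2010 is September 3, 2010.
Service was by mail, adding 5 days: September 3, 2010 + 5 days = September 8, 2010.
Tolling adds 16 days: September 8, 2010 + 16 days = September 24, 2010.
From August 22, 2010 through September 5, 2010 inclusive is 15 days; tolling adds 15 days: September 24, 2010 + 15 days = October 9, 2010.
October 9, 2010 is Saturday; October 10, 2010 is Sunday. The next qualifying day is October 11, 2010.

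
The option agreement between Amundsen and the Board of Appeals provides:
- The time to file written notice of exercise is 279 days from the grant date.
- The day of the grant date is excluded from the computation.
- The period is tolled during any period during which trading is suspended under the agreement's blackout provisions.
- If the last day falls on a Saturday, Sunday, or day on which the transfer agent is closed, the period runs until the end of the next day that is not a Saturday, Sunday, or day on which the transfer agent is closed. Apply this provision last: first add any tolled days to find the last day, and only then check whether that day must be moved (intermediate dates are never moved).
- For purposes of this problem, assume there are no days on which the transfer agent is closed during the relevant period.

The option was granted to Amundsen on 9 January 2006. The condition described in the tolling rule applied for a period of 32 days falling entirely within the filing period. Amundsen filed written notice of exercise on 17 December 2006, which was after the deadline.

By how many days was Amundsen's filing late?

279 days after 9 January 2006 is October 15, 2006.
Tolling adds 32 days: October 15, 2006 + 32 days = November 16, 2006.
November 16, 2006 is a Thursday and not a day on which the transfer agent is closed, so no extension applies.
The deadline is November 16, 2006; from November 16, 2006 to December 17, 2006 is 31 days.

31 days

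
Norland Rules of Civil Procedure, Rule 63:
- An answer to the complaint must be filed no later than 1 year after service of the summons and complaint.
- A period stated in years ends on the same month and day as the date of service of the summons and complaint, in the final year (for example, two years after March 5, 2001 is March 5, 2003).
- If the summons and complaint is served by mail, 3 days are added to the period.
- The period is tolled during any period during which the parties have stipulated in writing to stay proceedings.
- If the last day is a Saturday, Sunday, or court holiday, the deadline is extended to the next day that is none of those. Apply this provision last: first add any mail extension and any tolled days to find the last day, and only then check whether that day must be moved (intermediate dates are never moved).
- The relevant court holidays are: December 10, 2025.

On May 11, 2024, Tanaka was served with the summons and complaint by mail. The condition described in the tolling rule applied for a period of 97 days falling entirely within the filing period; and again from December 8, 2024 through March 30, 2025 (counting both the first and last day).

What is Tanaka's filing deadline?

December 11, 2025

1 year after May 11, 2024 is May 11, 2025.
Service was by mail, adding 3 days: May 11, 2025 + 3 days = May 14, 2025.
Tolling adds 97 days: May 14, 2025 + 97 days = August 19, 2025.
From December 8, 2024 through March 30, 2025 inclusive is 113 days; tolling adds 113 days: August 19, 2025 + 113 days = December 10, 2025.
December 10, 2025 is a listed holiday. The next qualifying day is December 11, 2025.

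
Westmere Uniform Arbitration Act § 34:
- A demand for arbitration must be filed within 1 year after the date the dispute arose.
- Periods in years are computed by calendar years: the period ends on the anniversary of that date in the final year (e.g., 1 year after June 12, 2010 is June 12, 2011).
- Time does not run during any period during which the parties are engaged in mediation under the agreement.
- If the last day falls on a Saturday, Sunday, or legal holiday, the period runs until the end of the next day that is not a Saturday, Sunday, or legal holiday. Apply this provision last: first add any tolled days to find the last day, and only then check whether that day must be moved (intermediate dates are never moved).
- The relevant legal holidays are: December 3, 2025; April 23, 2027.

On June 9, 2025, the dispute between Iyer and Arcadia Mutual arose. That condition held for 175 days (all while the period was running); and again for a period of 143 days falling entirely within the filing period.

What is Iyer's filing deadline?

April 26, 2027

1 year after June 9, 2025 is June 9, 2026.
Tolling adds 175 days: June 9, 2026 + 175 days = December 1, 2026.
Tolling adds 143 days: December 1, 2026 + 143 days = April 23, 2027.
April 23, 2027 is a listed holiday; April 24, 2027 is Saturday; April 25, 2027 is Sunday. The next qualifying day is April 26, 2027.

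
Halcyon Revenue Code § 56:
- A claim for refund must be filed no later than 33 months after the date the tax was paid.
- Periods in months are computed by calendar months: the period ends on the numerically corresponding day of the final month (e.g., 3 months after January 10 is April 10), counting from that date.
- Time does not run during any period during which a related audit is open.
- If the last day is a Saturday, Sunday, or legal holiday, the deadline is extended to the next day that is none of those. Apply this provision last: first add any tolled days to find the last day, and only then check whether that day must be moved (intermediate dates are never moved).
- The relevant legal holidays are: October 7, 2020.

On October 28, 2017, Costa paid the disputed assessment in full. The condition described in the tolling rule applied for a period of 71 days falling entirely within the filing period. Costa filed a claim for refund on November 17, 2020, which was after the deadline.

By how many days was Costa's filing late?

40 days

33 months after October 28, 2017 is July 28, 2020.
Tolling adds 71 days: July 28, 2020 + 71 days = October 7, 2020.
October 7, 2020 is a listed holiday. The next qualifying day is October 8, 2020.
The deadline is October 8, 2020; from October 8, 2020 to November 17, 2020 is 40 days.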